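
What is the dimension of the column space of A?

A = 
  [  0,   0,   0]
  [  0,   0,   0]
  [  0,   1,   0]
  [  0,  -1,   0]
dim(Col(A)) = 1

Row reduce:
Swap R1 ↔ R3
R4 → R4 + (1)·R1
REF = 
  [  0,   1,   0]
  [  0,   0,   0]
  [  0,   0,   0]
  [  0,   0,   0]
Pivot columns: 2 → 1 pivot.
dim(Col(A)) = number of pivot columns = 1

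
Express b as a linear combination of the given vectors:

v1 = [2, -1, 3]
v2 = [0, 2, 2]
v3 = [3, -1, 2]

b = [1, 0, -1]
c1 = -1, c2 = 0, c3 = 1

b = -1·v1 + 0·v2 + 1·v3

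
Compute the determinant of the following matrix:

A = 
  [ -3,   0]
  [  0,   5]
-15

For a 2×2 matrix, det = ad - bc = (-3)(5) - (0)(0) = -15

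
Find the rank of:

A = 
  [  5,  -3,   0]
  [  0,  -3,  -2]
Row reduce:
(no row operations needed)
REF = 
  [  5,  -3,   0]
  [  0,  -3,  -2]
Pivot columns: 1, 2 → 2 pivots.

rank(A) = 2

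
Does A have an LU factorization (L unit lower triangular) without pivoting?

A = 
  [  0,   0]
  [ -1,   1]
No.
A[1,1] = 0 but A[2,1] = -1 ≠ 0. Any LU with L unit lower triangular has (LU)[1,1] = U[1,1] and (LU)[2,1] = L[2,1]·U[1,1]; matching A forces U[1,1] = 0, which then forces (LU)[2,1] = 0 ≠ -1. A row swap (pivoting) is required.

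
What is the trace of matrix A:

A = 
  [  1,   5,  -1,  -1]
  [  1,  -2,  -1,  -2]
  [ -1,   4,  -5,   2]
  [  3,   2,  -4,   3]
-3

tr(A) = 1 + -2 + -5 + 3 = -3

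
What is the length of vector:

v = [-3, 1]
3.162

||v||₂ = √((-3)² + (1)²) = √10 = 3.162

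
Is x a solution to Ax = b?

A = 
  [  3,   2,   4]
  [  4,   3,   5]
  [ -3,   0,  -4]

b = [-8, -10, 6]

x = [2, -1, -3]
Yes

Ax = [-8, -10, 6] = b ✓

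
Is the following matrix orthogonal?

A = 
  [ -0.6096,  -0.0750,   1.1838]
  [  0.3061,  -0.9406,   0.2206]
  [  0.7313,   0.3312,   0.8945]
No

AᵀA = 
  [  1.0001,   0,   0]
  [  0,   1,   0]
  [  0,   0,   2.2502]
≠ I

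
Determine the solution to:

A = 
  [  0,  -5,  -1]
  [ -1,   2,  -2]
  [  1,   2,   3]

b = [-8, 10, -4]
Row reduce the augmented matrix [A|b]:
Swap R1 ↔ R2
R3 → R3 + (1)·R1
R3 → R3 + (4/5)·R2
REF = 
  [  -1,    2,   -2,   10]
  [   0,   -5,   -1,   -8]
  [   0,    0,  1/5, -2/5]

Back-substitution:
x₃ = (-2/5) / (1/5) = -2
x₂ = (-8 - (-1)(-2)) / (-5) = 2
x₁ = (10 - (2)(2) - (-2)(-2)) / (-1) = -2

x = [-2, 2, -2]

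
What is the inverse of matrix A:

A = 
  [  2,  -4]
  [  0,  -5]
det(A) = (2)(-5) - (-4)(0) = -10
For a 2×2 matrix, A⁻¹ = (1/det(A)) · [[d, -b], [-c, a]]
    = (-1/10) · [[-5, 4], [0, 2]]

A⁻¹ = 
  [ 1/2, -2/5]
  [   0, -1/5]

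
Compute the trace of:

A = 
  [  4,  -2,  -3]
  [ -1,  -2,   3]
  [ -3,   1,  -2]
0

tr(A) = 4 + -2 + -2 = 0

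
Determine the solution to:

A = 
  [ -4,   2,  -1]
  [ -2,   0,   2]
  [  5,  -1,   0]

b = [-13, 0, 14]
x = [3, 1, 3]

Row reduce the augmented matrix [A|b]:
R2 → R2 - (1/2)·R1
R3 → R3 + (5/4)·R1
R3 → R3 + (3/2)·R2
REF = 
  [  -4,    2,   -1,  -13]
  [   0,   -1,  5/2, 13/2]
  [   0,    0,  5/2, 15/2]

Back-substitution:
x₃ = (15/2) / (5/2) = 3
x₂ = (13/2 - (5/2)(3)) / (-1) = 1
x₁ = (-13 - (2)(1) - (-1)(3)) / (-4) = 3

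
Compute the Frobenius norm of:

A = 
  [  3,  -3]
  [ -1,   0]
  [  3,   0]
||A||_F = 5.292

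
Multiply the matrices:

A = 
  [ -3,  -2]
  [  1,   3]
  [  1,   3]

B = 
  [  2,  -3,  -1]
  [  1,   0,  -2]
A is 3×2 and B is 2×3, so AB is 3×3. Each entry is (row of A)·(column of B):
AB[1,1] = (-3)(2) + (-2)(1) = -8
AB[1,2] = (-3)(-3) + (-2)(0) = 9
AB[1,3] = (-3)(-1) + (-2)(-2) = 7
AB[2,1] = (1)(2) + (3)(1) = 5
AB[2,2] = (1)(-3) + (3)(0) = -3
AB[2,3] = (1)(-1) + (3)(-2) = -7
AB[3,1] = (1)(2) + (3)(1) = 5
AB[3,2] = (1)(-3) + (3)(0) = -3
AB[3,3] = (1)(-1) + (3)(-2) = -7

AB = 
  [ -8,   9,   7]
  [  5,  -3,  -7]
  [  5,  -3,  -7]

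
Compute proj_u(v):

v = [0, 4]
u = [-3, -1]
proj_u(v) = [6/5, 2/5]

v·u = (0)(-3) + (4)(-1) = -4
u·u = (-3)² + (-1)² = 10
proj_u(v) = (v·u / u·u) × u = (-4/10) × u = (-2/5) × u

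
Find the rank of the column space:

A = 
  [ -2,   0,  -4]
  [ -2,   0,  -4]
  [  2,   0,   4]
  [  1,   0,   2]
Row reduce:
R2 → R2 - (1)·R1
R3 → R3 + (1)·R1
R4 → R4 + (1/2)·R1
REF = 
  [ -2,   0,  -4]
  [  0,   0,   0]
  [  0,   0,   0]
  [  0,   0,   0]
Pivot columns: 1 → 1 pivot.
dim(Col(A)) = number of pivot columns = 1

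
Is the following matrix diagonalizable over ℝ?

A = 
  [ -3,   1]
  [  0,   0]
Yes

tr(A) = -3, det(A) = 0
Characteristic polynomial: λ² - tr(A)λ + det(A) = λ² + 3λ
λ² + 3λ = λ(λ + 3)
Eigenvalues: 0, -3
λ=-3: alg. mult. = 1, geom. mult. = 2 - rank(A - (-3)I) = 2 - 1 = 1
λ=0: alg. mult. = 1, geom. mult. = 2 - rank(A - (0)I) = 2 - 1 = 1
Sum of geometric multiplicities equals n, so A has n independent eigenvectors.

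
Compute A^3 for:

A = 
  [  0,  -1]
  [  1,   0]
A^3 = 
  [  0,   1]
  [ -1,   0]

A² = A·A:
A²[1,1] = (0)(0) + (-1)(1) = -1
A²[1,2] = (0)(-1) + (-1)(0) = 0
A²[2,1] = (1)(0) + (0)(1) = 0
A²[2,2] = (1)(-1) + (0)(0) = -1
A² = 
  [ -1,   0]
  [  0,  -1]

A^3 = A^2·A:
A^3[1,1] = (-1)(0) + (0)(1) = 0
A^3[1,2] = (-1)(-1) + (0)(0) = 1
A^3[2,1] = (0)(0) + (-1)(1) = -1
A^3[2,2] = (0)(-1) + (-1)(0) = 0
A^3 = 
  [  0,   1]
  [ -1,   0]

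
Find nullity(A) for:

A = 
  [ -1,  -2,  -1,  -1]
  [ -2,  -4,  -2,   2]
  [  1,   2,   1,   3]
nullity(A) = 2

Row reduce:
R2 → R2 - (2)·R1
R3 → R3 + (1)·R1
R3 → R3 - (1/2)·R2
REF = 
  [ -1,  -2,  -1,  -1]
  [  0,   0,   0,   4]
  [  0,   0,   0,   0]
Pivot columns: 1, 4 → 2 pivots.
rank(A) = 2, so nullity(A) = 4 - 2 = 2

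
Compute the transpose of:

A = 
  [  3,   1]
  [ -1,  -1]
Aᵀ = 
  [  3,  -1]
  [  1,  -1]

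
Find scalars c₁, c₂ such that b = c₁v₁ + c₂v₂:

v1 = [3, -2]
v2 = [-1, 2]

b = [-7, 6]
c1 = -2, c2 = 1

b = -2·v1 + 1·v2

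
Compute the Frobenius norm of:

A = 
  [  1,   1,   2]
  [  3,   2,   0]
||A||_F = 4.359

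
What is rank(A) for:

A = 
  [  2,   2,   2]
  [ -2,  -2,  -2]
rank(A) = 1

Row reduce:
R2 → R2 + (1)·R1
REF = 
  [  2,   2,   2]
  [  0,   0,   0]
Pivot columns: 1 → 1 pivot.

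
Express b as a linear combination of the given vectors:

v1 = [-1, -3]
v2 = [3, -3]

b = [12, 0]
c1 = -3, c2 = 3

b = -3·v1 + 3·v2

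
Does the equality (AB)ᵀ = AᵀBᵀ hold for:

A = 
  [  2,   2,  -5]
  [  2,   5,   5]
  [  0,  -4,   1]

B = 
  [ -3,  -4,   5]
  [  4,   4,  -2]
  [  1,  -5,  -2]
No

(AB)ᵀ = 
  [ -3,  19, -15]
  [ 25, -13, -21]
  [ 16, -10,   6]

AᵀBᵀ = 
  [-14,  16,  -8]
  [-46,  36, -15]
  [  0,  -2, -32]

The two matrices differ, so (AB)ᵀ ≠ AᵀBᵀ in general. The correct identity is (AB)ᵀ = BᵀAᵀ.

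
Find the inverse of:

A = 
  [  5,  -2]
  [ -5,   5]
det(A) = (5)(5) - (-2)(-5) = 15
For a 2×2 matrix, A⁻¹ = (1/det(A)) · [[d, -b], [-c, a]]
    = (1/15) · [[5, 2], [5, 5]]

A⁻¹ = 
  [ 1/3, 2/15]
  [ 1/3,  1/3]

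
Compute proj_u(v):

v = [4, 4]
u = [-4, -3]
proj_u(v) = [112/25, 84/25]

v·u = (4)(-4) + (4)(-3) = -28
u·u = (-4)² + (-3)² = 25
proj_u(v) = (v·u / u·u) × u = (-28/25) × u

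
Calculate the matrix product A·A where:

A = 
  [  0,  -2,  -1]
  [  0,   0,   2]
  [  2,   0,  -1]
A² = A·A:
A²[1,1] = (0)(0) + (-2)(0) + (-1)(2) = -2
A²[1,2] = (0)(-2) + (-2)(0) + (-1)(0) = 0
A²[1,3] = (0)(-1) + (-2)(2) + (-1)(-1) = -3
A²[2,1] = (0)(0) + (0)(0) + (2)(2) = 4
A²[2,2] = (0)(-2) + (0)(0) + (2)(0) = 0
A²[2,3] = (0)(-1) + (0)(2) + (2)(-1) = -2
A²[3,1] = (2)(0) + (0)(0) + (-1)(2) = -2
A²[3,2] = (2)(-2) + (0)(0) + (-1)(0) = -4
A²[3,3] = (2)(-1) + (0)(2) + (-1)(-1) = -1
A² = 
  [ -2,   0,  -3]
  [  4,   0,  -2]
  [ -2,  -4,  -1]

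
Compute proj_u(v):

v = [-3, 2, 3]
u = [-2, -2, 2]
proj_u(v) = [-4/3, -4/3, 4/3]

v·u = (-3)(-2) + (2)(-2) + (3)(2) = 8
u·u = (-2)² + (-2)² + (2)² = 12
proj_u(v) = (v·u / u·u) × u = (8/12) × u = (2/3) × u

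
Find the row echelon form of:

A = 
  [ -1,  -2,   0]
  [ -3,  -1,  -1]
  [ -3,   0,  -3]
Row operations:
R2 → R2 - (3)·R1
R3 → R3 - (3)·R1
R3 → R3 - (6/5)·R2

Resulting echelon form:
REF = 
  [  -1,   -2,    0]
  [   0,    5,   -1]
  [   0,    0, -9/5]

Rank = 3 (number of non-zero pivot rows).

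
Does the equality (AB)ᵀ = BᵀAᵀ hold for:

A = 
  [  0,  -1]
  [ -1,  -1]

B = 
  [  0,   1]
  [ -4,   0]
Yes

(AB)ᵀ = 
  [  4,   4]
  [  0,  -1]

BᵀAᵀ = 
  [  4,   4]
  [  0,  -1]

Both sides are equal — this is the standard identity (AB)ᵀ = BᵀAᵀ, which holds for all A, B.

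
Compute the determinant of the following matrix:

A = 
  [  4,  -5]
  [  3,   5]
35

For a 2×2 matrix, det = ad - bc = (4)(5) - (-5)(3) = 35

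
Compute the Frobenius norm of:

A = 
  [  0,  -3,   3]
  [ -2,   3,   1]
||A||_F = 5.657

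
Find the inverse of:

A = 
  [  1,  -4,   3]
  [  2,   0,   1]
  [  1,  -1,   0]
det(A) = (1)·((0)(0) - (1)(-1)) - (-4)·((2)(0) - (1)(1)) + (3)·((2)(-1) - (0)(1))
  = (1)(1) - (-4)(-1) + (3)(-2)
  = -9
det(A) = -9 ≠ 0, so A is invertible.

Cofactors Cᵢⱼ = (-1)ⁱ⁺ʲ·Mᵢⱼ:
C = 
  [  1,   1,  -2]
  [ -3,  -3,  -3]
  [ -4,   5,   8]

adj(A) = Cᵀ:
adj(A) = 
  [  1,  -3,  -4]
  [  1,  -3,   5]
  [ -2,  -3,   8]

A⁻¹ = (-1/9) · adj(A):
A⁻¹ = 
  [-1/9,  1/3,  4/9]
  [-1/9,  1/3, -5/9]
  [ 2/9,  1/3, -8/9]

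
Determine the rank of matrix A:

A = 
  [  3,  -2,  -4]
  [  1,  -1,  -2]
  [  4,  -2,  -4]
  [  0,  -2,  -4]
rank(A) = 2

Row reduce:
R2 → R2 - (1/3)·R1
R3 → R3 - (4/3)·R1
R3 → R3 + (2)·R2
R4 → R4 - (6)·R2
REF = 
  [   3,   -2,   -4]
  [   0, -1/3, -2/3]
  [   0,    0,    0]
  [   0,    0,    0]
Pivot columns: 1, 2 → 2 pivots.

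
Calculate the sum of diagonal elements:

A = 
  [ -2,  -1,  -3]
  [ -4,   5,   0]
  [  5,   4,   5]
8

tr(A) = -2 + 5 + 5 = 8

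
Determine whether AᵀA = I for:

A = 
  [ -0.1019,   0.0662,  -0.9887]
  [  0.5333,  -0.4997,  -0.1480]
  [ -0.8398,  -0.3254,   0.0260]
No

AᵀA = 
  [  1.0001,   0,   0]
  [  0,   0.3600,   0]
  [  0,   0,   1.0001]
≠ I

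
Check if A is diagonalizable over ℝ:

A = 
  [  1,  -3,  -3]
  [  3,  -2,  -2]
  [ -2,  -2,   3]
No

Characteristic polynomial: det(λI - A) = λ³ - 2λ² - 6λ - 35
By the rational root theorem any rational root is an integer dividing 35; none of those is a root, so p(λ) has no rational roots and hence (being an irreducible cubic) no repeated roots.
Discriminant of the cubic: Δ = -40747
Δ < 0 ⇒ one real eigenvalue and a complex-conjugate pair: λ ≈ 4.784, -1.392 + 2.319i, -1.392 - 2.319i
Has complex eigenvalues (not diagonalizable over ℝ).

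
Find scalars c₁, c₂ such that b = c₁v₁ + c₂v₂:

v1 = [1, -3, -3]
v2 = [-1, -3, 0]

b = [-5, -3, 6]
c1 = -2, c2 = 3

b = -2·v1 + 3·v2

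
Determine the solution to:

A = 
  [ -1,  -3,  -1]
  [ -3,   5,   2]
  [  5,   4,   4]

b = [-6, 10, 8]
x = [0, 2, 0]

Row reduce the augmented matrix [A|b]:
R2 → R2 - (3)·R1
R3 → R3 + (5)·R1
R3 → R3 + (11/14)·R2
REF = 
  [   -1,    -3,    -1,    -6]
  [    0,    14,     5,    28]
  [    0,     0, 41/14,     0]

Back-substitution:
x₃ = 0 / (41/14) = 0
x₂ = (28 - (5)(0)) / 14 = 2
x₁ = (-6 - (-3)(2) - (-1)(0)) / (-1) = 0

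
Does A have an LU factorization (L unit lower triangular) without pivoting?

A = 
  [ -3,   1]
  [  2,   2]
Yes.
A[1,1] = -3 ≠ 0, so Gaussian elimination proceeds without a row swap: multiplier ℓ₂₁ = (2)/(-3) = -2/3, and U[2,2] = 2 - (-2/3)(1) = 8/3.
L = 
  [   1,    0]
  [-2/3,    1]
U = 
  [ -3,   1]
  [  0, 8/3]
Check row 2 of LU: [(-2/3)(-3), (-2/3)(1) + (8/3)] = [2, 2] = row 2 of A ✓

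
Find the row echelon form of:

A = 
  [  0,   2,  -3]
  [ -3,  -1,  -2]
Row operations:
Swap R1 ↔ R2

Resulting echelon form:
REF = 
  [ -3,  -1,  -2]
  [  0,   2,  -3]

Rank = 2 (number of non-zero pivot rows).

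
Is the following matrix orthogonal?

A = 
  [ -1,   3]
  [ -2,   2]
No

AᵀA = 
  [  5,  -7]
  [ -7,  13]
≠ I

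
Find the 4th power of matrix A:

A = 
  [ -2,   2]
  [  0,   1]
A² = A·A:
A²[1,1] = (-2)(-2) + (2)(0) = 4
A²[1,2] = (-2)(2) + (2)(1) = -2
A²[2,1] = (0)(-2) + (1)(0) = 0
A²[2,2] = (0)(2) + (1)(1) = 1
A² = 
  [  4,  -2]
  [  0,   1]

A^3 = A^2·A:
A^3[1,1] = (4)(-2) + (-2)(0) = -8
A^3[1,2] = (4)(2) + (-2)(1) = 6
A^3[2,1] = (0)(-2) + (1)(0) = 0
A^3[2,2] = (0)(2) + (1)(1) = 1
A^3 = 
  [ -8,   6]
  [  0,   1]

A^4 = A^3·A:
A^4[1,1] = (-8)(-2) + (6)(0) = 16
A^4[1,2] = (-8)(2) + (6)(1) = -10
A^4[2,1] = (0)(-2) + (1)(0) = 0
A^4[2,2] = (0)(2) + (1)(1) = 1
A^4 = 
  [ 16, -10]
  [  0,   1]

Therefore
A^4 = 
  [ 16, -10]
  [  0,   1]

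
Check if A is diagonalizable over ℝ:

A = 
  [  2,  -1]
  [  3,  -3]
Yes

tr(A) = -1, det(A) = -3
Characteristic polynomial: λ² - tr(A)λ + det(A) = λ² + λ - 3
λ² + λ - 3 = 0  ⇒  λ = (-1 ± √((1)² - 4·(-3)))/2 = (-1 ± √(13))/2
  = (-1 + √13)/2,  (-1 - √13)/2
Eigenvalues: (-1 + √13)/2, (-1 - √13)/2  (≈ 1.303, -2.303)
The two irrational eigenvalues are distinct (simple), so each has alg. mult. = geom. mult. = 1.
Sum of geometric multiplicities equals n, so A has n independent eigenvectors.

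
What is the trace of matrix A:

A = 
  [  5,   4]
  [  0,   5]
10

tr(A) = 5 + 5 = 10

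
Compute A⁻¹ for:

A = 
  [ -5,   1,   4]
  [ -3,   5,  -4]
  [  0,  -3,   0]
det(A) = (-5)·((5)(0) - (-4)(-3)) - (1)·((-3)(0) - (-4)(0)) + (4)·((-3)(-3) - (5)(0))
  = (-5)(-12) - (1)(0) + (4)(9)
  = 96
det(A) = 96 ≠ 0, so A is invertible.

Cofactors Cᵢⱼ = (-1)ⁱ⁺ʲ·Mᵢⱼ:
C = 
  [-12,   0,   9]
  [-12,   0, -15]
  [-24, -32, -22]

adj(A) = Cᵀ:
adj(A) = 
  [-12, -12, -24]
  [  0,   0, -32]
  [  9, -15, -22]

A⁻¹ = (1/96) · adj(A):
A⁻¹ = 
  [  -1/8,   -1/8,   -1/4]
  [     0,      0,   -1/3]
  [  3/32,  -5/32, -11/48]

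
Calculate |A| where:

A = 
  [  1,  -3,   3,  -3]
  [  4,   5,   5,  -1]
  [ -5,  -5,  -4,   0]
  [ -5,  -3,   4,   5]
483

Cofactor expansion along row 1: det(A) = a₁₁M₁₁ - a₁₂M₁₂ + a₁₃M₁₃ - a₁₄M₁₄

M₁₁ = det[[5, 5, -1]; [-5, -4, 0]; [-3, 4, 5]]
  = (5)·((-4)(5) - (0)(4)) - (5)·((-5)(5) - (0)(-3)) + (-1)·((-5)(4) - (-4)(-3))
  = (5)(-20) - (5)(-25) + (-1)(-32)
  = 57
M₁₂ = det[[4, 5, -1]; [-5, -4, 0]; [-5, 4, 5]]
  = (4)·((-4)(5) - (0)(4)) - (5)·((-5)(5) - (0)(-5)) + (-1)·((-5)(4) - (-4)(-5))
  = (4)(-20) - (5)(-25) + (-1)(-40)
  = 85
M₁₃ = det[[4, 5, -1]; [-5, -5, 0]; [-5, -3, 5]]
  = (4)·((-5)(5) - (0)(-3)) - (5)·((-5)(5) - (0)(-5)) + (-1)·((-5)(-3) - (-5)(-5))
  = (4)(-25) - (5)(-25) + (-1)(-10)
  = 35
M₁₄ = det[[4, 5, 5]; [-5, -5, -4]; [-5, -3, 4]]
  = (4)·((-5)(4) - (-4)(-3)) - (5)·((-5)(4) - (-4)(-5)) + (5)·((-5)(-3) - (-5)(-5))
  = (4)(-32) - (5)(-40) + (5)(-10)
  = 22

det(A) = (1)(57) - (-3)(85) + (3)(35) - (-3)(22) = 483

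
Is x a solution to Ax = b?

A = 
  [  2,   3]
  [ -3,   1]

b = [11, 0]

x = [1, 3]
Yes

Ax = [11, 0] = b ✓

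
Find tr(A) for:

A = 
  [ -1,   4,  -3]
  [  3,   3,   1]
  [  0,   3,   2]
4

tr(A) = -1 + 3 + 2 = 4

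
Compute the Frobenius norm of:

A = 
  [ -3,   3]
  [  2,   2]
||A||_F = 5.099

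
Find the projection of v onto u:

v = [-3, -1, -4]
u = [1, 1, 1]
v·u = (-3)(1) + (-1)(1) + (-4)(1) = -8
u·u = (1)² + (1)² + (1)² = 3
proj_u(v) = (v·u / u·u) × u = (-8/3) × u

proj_u(v) = [-8/3, -8/3, -8/3]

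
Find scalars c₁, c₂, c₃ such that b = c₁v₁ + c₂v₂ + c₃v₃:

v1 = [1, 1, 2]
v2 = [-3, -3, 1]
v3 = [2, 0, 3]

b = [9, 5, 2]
c1 = -1, c2 = -2, c3 = 2

b = -1·v1 + -2·v2 + 2·v3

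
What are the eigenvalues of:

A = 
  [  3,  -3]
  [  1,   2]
λ = (5 + i√11)/2, (5 - i√11)/2  (≈ 2.5 + 1.658i, 2.5 - 1.658i)

tr(A) = 5, det(A) = 9
Characteristic polynomial: λ² - tr(A)λ + det(A) = λ² - 5λ + 9
λ² - 5λ + 9 = 0  ⇒  λ = (5 ± √((-5)² - 4·(9)))/2 = (5 ± √(-11))/2
  = (5 + i√11)/2,  (5 - i√11)/2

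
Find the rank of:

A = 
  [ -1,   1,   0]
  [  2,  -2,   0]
rank(A) = 1

Row reduce:
R2 → R2 + (2)·R1
REF = 
  [ -1,   1,   0]
  [  0,   0,   0]
Pivot columns: 1 → 1 pivot.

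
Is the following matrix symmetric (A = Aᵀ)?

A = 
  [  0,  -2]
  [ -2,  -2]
Yes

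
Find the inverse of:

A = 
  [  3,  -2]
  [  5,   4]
det(A) = (3)(4) - (-2)(5) = 22
For a 2×2 matrix, A⁻¹ = (1/det(A)) · [[d, -b], [-c, a]]
    = (1/22) · [[4, 2], [-5, 3]]

A⁻¹ = 
  [ 2/11,  1/11]
  [-5/22,  3/22]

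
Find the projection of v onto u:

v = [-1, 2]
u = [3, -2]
v·u = (-1)(3) + (2)(-2) = -7
u·u = (3)² + (-2)² = 13
proj_u(v) = (v·u / u·u) × u = (-7/13) × u

proj_u(v) = [-21/13, 14/13]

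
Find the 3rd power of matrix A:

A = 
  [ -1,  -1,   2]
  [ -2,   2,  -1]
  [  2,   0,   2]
A² = A·A:
A²[1,1] = (-1)(-1) + (-1)(-2) + (2)(2) = 7
A²[1,2] = (-1)(-1) + (-1)(2) + (2)(0) = -1
A²[1,3] = (-1)(2) + (-1)(-1) + (2)(2) = 3
A²[2,1] = (-2)(-1) + (2)(-2) + (-1)(2) = -4
A²[2,2] = (-2)(-1) + (2)(2) + (-1)(0) = 6
A²[2,3] = (-2)(2) + (2)(-1) + (-1)(2) = -8
A²[3,1] = (2)(-1) + (0)(-2) + (2)(2) = 2
A²[3,2] = (2)(-1) + (0)(2) + (2)(0) = -2
A²[3,3] = (2)(2) + (0)(-1) + (2)(2) = 8
A² = 
  [  7,  -1,   3]
  [ -4,   6,  -8]
  [  2,  -2,   8]

A^3 = A^2·A:
A^3[1,1] = (7)(-1) + (-1)(-2) + (3)(2) = 1
A^3[1,2] = (7)(-1) + (-1)(2) + (3)(0) = -9
A^3[1,3] = (7)(2) + (-1)(-1) + (3)(2) = 21
A^3[2,1] = (-4)(-1) + (6)(-2) + (-8)(2) = -24
A^3[2,2] = (-4)(-1) + (6)(2) + (-8)(0) = 16
A^3[2,3] = (-4)(2) + (6)(-1) + (-8)(2) = -30
A^3[3,1] = (2)(-1) + (-2)(-2) + (8)(2) = 18
A^3[3,2] = (2)(-1) + (-2)(2) + (8)(0) = -6
A^3[3,3] = (2)(2) + (-2)(-1) + (8)(2) = 22
A^3 = 
  [  1,  -9,  21]
  [-24,  16, -30]
  [ 18,  -6,  22]

Therefore
A^3 = 
  [  1,  -9,  21]
  [-24,  16, -30]
  [ 18,  -6,  22]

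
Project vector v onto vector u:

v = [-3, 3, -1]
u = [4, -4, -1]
v·u = (-3)(4) + (3)(-4) + (-1)(-1) = -23
u·u = (4)² + (-4)² + (-1)² = 33
proj_u(v) = (v·u / u·u) × u = (-23/33) × u

proj_u(v) = [-92/33, 92/33, 23/33]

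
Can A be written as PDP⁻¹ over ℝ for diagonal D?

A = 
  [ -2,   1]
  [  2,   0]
Yes

tr(A) = -2, det(A) = -2
Characteristic polynomial: λ² - tr(A)λ + det(A) = λ² + 2λ - 2
λ² + 2λ - 2 = 0  ⇒  λ = (-2 ± √((2)² - 4·(-2)))/2 = (-2 ± √(12))/2
  = -1 + √3,  -1 - √3
Eigenvalues: -1 + √3, -1 - √3  (≈ 0.7321, -2.732)
The two irrational eigenvalues are distinct (simple), so each has alg. mult. = geom. mult. = 1.
Sum of geometric multiplicities equals n, so A has n independent eigenvectors.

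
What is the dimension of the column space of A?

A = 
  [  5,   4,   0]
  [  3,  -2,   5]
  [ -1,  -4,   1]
Row reduce:
R2 → R2 - (3/5)·R1
R3 → R3 + (1/5)·R1
R3 → R3 - (8/11)·R2
REF = 
  [     5,      4,      0]
  [     0,  -22/5,      5]
  [     0,      0, -29/11]
Pivot columns: 1, 2, 3 → 3 pivots.
dim(Col(A)) = number of pivot columns = 3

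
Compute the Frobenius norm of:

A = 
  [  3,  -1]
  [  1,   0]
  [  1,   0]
||A||_F = 3.464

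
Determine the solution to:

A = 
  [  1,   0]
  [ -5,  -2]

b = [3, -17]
Row reduce the augmented matrix [A|b]:
R2 → R2 + (5)·R1
REF = 
  [  1,   0,   3]
  [  0,  -2,  -2]

Back-substitution:
x₂ = (-2) / (-2) = 1
x₁ = (3 - (0)(1)) / 1 = 3

x = [3, 1]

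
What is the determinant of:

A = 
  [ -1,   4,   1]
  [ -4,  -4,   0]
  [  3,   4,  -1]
-24

Cofactor expansion along row 1:
det(A) = (-1)·((-4)(-1) - (0)(4)) - (4)·((-4)(-1) - (0)(3)) + (1)·((-4)(4) - (-4)(3))
  = (-1)(4) - (4)(4) + (1)(-4)
  = -24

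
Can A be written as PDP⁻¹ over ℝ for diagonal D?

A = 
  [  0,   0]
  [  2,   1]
Yes

tr(A) = 1, det(A) = 0
Characteristic polynomial: λ² - tr(A)λ + det(A) = λ² - λ
λ² - λ = λ(λ - 1)
Eigenvalues: 1, 0
λ=0: alg. mult. = 1, geom. mult. = 2 - rank(A - (0)I) = 2 - 1 = 1
λ=1: alg. mult. = 1, geom. mult. = 2 - rank(A - (1)I) = 2 - 1 = 1
Sum of geometric multiplicities equals n, so A has n independent eigenvectors.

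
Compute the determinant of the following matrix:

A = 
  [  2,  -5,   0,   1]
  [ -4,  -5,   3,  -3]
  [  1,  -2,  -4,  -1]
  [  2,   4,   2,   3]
Cofactor expansion along row 1: det(A) = a₁₁M₁₁ - a₁₂M₁₂ + a₁₃M₁₃ - a₁₄M₁₄

M₁₁ = det[[-5, 3, -3]; [-2, -4, -1]; [4, 2, 3]]
  = (-5)·((-4)(3) - (-1)(2)) - (3)·((-2)(3) - (-1)(4)) + (-3)·((-2)(2) - (-4)(4))
  = (-5)(-10) - (3)(-2) + (-3)(12)
  = 20
M₁₂ = det[[-4, 3, -3]; [1, -4, -1]; [2, 2, 3]]
  = (-4)·((-4)(3) - (-1)(2)) - (3)·((1)(3) - (-1)(2)) + (-3)·((1)(2) - (-4)(2))
  = (-4)(-10) - (3)(5) + (-3)(10)
  = -5
M₁₃ = det[[-4, -5, -3]; [1, -2, -1]; [2, 4, 3]]
  = (-4)·((-2)(3) - (-1)(4)) - (-5)·((1)(3) - (-1)(2)) + (-3)·((1)(4) - (-2)(2))
  = (-4)(-2) - (-5)(5) + (-3)(8)
  = 9
M₁₄ = det[[-4, -5, 3]; [1, -2, -4]; [2, 4, 2]]
  = (-4)·((-2)(2) - (-4)(4)) - (-5)·((1)(2) - (-4)(2)) + (3)·((1)(4) - (-2)(2))
  = (-4)(12) - (-5)(10) + (3)(8)
  = 26

det(A) = (2)(20) - (-5)(-5) + (0)(9) - (1)(26) = -11

det(A) = -11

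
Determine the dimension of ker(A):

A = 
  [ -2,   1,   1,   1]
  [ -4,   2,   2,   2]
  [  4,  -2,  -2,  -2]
nullity(A) = 3

Row reduce:
R2 → R2 - (2)·R1
R3 → R3 + (2)·R1
REF = 
  [ -2,   1,   1,   1]
  [  0,   0,   0,   0]
  [  0,   0,   0,   0]
Pivot columns: 1 → 1 pivot.
rank(A) = 1, so nullity(A) = 4 - 1 = 3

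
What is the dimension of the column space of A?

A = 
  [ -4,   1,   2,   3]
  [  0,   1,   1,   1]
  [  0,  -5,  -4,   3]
Row reduce:
R3 → R3 + (5)·R2
REF = 
  [ -4,   1,   2,   3]
  [  0,   1,   1,   1]
  [  0,   0,   1,   8]
Pivot columns: 1, 2, 3 → 3 pivots.
dim(Col(A)) = number of pivot columns = 3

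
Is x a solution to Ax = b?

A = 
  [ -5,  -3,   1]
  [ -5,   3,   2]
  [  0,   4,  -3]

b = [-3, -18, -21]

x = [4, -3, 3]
No

Ax = [-8, -23, -21] ≠ b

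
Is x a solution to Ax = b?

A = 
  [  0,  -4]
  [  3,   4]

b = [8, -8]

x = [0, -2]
Yes

Ax = [8, -8] = b ✓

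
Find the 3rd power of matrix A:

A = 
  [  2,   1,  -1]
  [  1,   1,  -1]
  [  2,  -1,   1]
A² = A·A:
A²[1,1] = (2)(2) + (1)(1) + (-1)(2) = 3
A²[1,2] = (2)(1) + (1)(1) + (-1)(-1) = 4
A²[1,3] = (2)(-1) + (1)(-1) + (-1)(1) = -4
A²[2,1] = (1)(2) + (1)(1) + (-1)(2) = 1
A²[2,2] = (1)(1) + (1)(1) + (-1)(-1) = 3
A²[2,3] = (1)(-1) + (1)(-1) + (-1)(1) = -3
A²[3,1] = (2)(2) + (-1)(1) + (1)(2) = 5
A²[3,2] = (2)(1) + (-1)(1) + (1)(-1) = 0
A²[3,3] = (2)(-1) + (-1)(-1) + (1)(1) = 0
A² = 
  [  3,   4,  -4]
  [  1,   3,  -3]
  [  5,   0,   0]

A^3 = A^2·A:
A^3[1,1] = (3)(2) + (4)(1) + (-4)(2) = 2
A^3[1,2] = (3)(1) + (4)(1) + (-4)(-1) = 11
A^3[1,3] = (3)(-1) + (4)(-1) + (-4)(1) = -11
A^3[2,1] = (1)(2) + (3)(1) + (-3)(2) = -1
A^3[2,2] = (1)(1) + (3)(1) + (-3)(-1) = 7
A^3[2,3] = (1)(-1) + (3)(-1) + (-3)(1) = -7
A^3[3,1] = (5)(2) + (0)(1) + (0)(2) = 10
A^3[3,2] = (5)(1) + (0)(1) + (0)(-1) = 5
A^3[3,3] = (5)(-1) + (0)(-1) + (0)(1) = -5
A^3 = 
  [  2,  11, -11]
  [ -1,   7,  -7]
  [ 10,   5,  -5]

Therefore
A^3 = 
  [  2,  11, -11]
  [ -1,   7,  -7]
  [ 10,   5,  -5]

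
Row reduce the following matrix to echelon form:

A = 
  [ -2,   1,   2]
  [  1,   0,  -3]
Row operations:
R2 → R2 + (1/2)·R1

Resulting echelon form:
REF = 
  [ -2,   1,   2]
  [  0, 1/2,  -2]

Rank = 2 (number of non-zero pivot rows).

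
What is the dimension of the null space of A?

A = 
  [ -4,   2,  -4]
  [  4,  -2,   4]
nullity(A) = 2

Row reduce:
R2 → R2 + (1)·R1
REF = 
  [ -4,   2,  -4]
  [  0,   0,   0]
Pivot columns: 1 → 1 pivot.
rank(A) = 1, so nullity(A) = 3 - 1 = 2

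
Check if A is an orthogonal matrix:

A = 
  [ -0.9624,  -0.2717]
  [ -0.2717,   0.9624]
Yes

AᵀA = 
  [  1,   0]
  [  0,   1]
≈ I (equal to I up to the 4-dp rounding of the entries)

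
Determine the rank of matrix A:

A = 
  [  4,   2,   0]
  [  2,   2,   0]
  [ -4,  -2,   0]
Row reduce:
R2 → R2 - (1/2)·R1
R3 → R3 + (1)·R1
REF = 
  [  4,   2,   0]
  [  0,   1,   0]
  [  0,   0,   0]
Pivot columns: 1, 2 → 2 pivots.

rank(A) = 2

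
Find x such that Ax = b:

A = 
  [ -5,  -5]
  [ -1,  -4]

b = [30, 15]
Row reduce the augmented matrix [A|b]:
R2 → R2 - (1/5)·R1
REF = 
  [ -5,  -5,  30]
  [  0,  -3,   9]

Back-substitution:
x₂ = 9 / (-3) = -3
x₁ = (30 - (-5)(-3)) / (-5) = -3

x = [-3, -3]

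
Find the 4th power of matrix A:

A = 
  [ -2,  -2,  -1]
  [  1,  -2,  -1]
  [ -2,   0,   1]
A² = A·A:
A²[1,1] = (-2)(-2) + (-2)(1) + (-1)(-2) = 4
A²[1,2] = (-2)(-2) + (-2)(-2) + (-1)(0) = 8
A²[1,3] = (-2)(-1) + (-2)(-1) + (-1)(1) = 3
A²[2,1] = (1)(-2) + (-2)(1) + (-1)(-2) = -2
A²[2,2] = (1)(-2) + (-2)(-2) + (-1)(0) = 2
A²[2,3] = (1)(-1) + (-2)(-1) + (-1)(1) = 0
A²[3,1] = (-2)(-2) + (0)(1) + (1)(-2) = 2
A²[3,2] = (-2)(-2) + (0)(-2) + (1)(0) = 4
A²[3,3] = (-2)(-1) + (0)(-1) + (1)(1) = 3
A² = 
  [  4,   8,   3]
  [ -2,   2,   0]
  [  2,   4,   3]

A^3 = A^2·A:
A^3[1,1] = (4)(-2) + (8)(1) + (3)(-2) = -6
A^3[1,2] = (4)(-2) + (8)(-2) + (3)(0) = -24
A^3[1,3] = (4)(-1) + (8)(-1) + (3)(1) = -9
A^3[2,1] = (-2)(-2) + (2)(1) + (0)(-2) = 6
A^3[2,2] = (-2)(-2) + (2)(-2) + (0)(0) = 0
A^3[2,3] = (-2)(-1) + (2)(-1) + (0)(1) = 0
A^3[3,1] = (2)(-2) + (4)(1) + (3)(-2) = -6
A^3[3,2] = (2)(-2) + (4)(-2) + (3)(0) = -12
A^3[3,3] = (2)(-1) + (4)(-1) + (3)(1) = -3
A^3 = 
  [ -6, -24,  -9]
  [  6,   0,   0]
  [ -6, -12,  -3]

A^4 = A^3·A:
A^4[1,1] = (-6)(-2) + (-24)(1) + (-9)(-2) = 6
A^4[1,2] = (-6)(-2) + (-24)(-2) + (-9)(0) = 60
A^4[1,3] = (-6)(-1) + (-24)(-1) + (-9)(1) = 21
A^4[2,1] = (6)(-2) + (0)(1) + (0)(-2) = -12
A^4[2,2] = (6)(-2) + (0)(-2) + (0)(0) = -12
A^4[2,3] = (6)(-1) + (0)(-1) + (0)(1) = -6
A^4[3,1] = (-6)(-2) + (-12)(1) + (-3)(-2) = 6
A^4[3,2] = (-6)(-2) + (-12)(-2) + (-3)(0) = 36
A^4[3,3] = (-6)(-1) + (-12)(-1) + (-3)(1) = 15
A^4 = 
  [  6,  60,  21]
  [-12, -12,  -6]
  [  6,  36,  15]

Therefore
A^4 = 
  [  6,  60,  21]
  [-12, -12,  -6]
  [  6,  36,  15]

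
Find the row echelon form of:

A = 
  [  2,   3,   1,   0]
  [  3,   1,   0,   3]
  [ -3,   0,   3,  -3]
Row operations:
R2 → R2 - (3/2)·R1
R3 → R3 + (3/2)·R1
R3 → R3 + (9/7)·R2

Resulting echelon form:
REF = 
  [   2,    3,    1,    0]
  [   0, -7/2, -3/2,    3]
  [   0,    0, 18/7,  6/7]

Rank = 3 (number of non-zero pivot rows).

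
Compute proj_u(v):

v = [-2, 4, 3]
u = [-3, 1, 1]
proj_u(v) = [-39/11, 13/11, 13/11]

v·u = (-2)(-3) + (4)(1) + (3)(1) = 13
u·u = (-3)² + (1)² + (1)² = 11
proj_u(v) = (v·u / u·u) × u = (13/11) × u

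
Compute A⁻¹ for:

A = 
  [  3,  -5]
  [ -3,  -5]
det(A) = (3)(-5) - (-5)(-3) = -30
For a 2×2 matrix, A⁻¹ = (1/det(A)) · [[d, -b], [-c, a]]
    = (-1/30) · [[-5, 5], [3, 3]]

A⁻¹ = 
  [  1/6,  -1/6]
  [-1/10, -1/10]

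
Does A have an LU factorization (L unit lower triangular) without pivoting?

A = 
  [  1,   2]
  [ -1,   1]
Yes.
A[1,1] = 1 ≠ 0, so Gaussian elimination proceeds without a row swap: multiplier ℓ₂₁ = (-1)/(1) = -1, and U[2,2] = 1 - (-1)(2) = 3.
L = 
  [  1,   0]
  [ -1,   1]
U = 
  [  1,   2]
  [  0,   3]
Check row 2 of LU: [(-1)(1), (-1)(2) + 3] = [-1, 1] = row 2 of A ✓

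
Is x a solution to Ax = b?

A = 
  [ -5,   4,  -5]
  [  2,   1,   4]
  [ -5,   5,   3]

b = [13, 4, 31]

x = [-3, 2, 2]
Yes

Ax = [13, 4, 31] = b ✓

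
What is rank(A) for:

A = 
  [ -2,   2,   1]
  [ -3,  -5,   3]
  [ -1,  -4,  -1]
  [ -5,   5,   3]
rank(A) = 3

Row reduce:
R2 → R2 - (3/2)·R1
R3 → R3 - (1/2)·R1
R4 → R4 - (5/2)·R1
R3 → R3 - (5/8)·R2
R4 → R4 + (8/39)·R3
REF = 
  [    -2,      2,      1]
  [     0,     -8,    3/2]
  [     0,      0, -39/16]
  [     0,      0,      0]
Pivot columns: 1, 2, 3 → 3 pivots.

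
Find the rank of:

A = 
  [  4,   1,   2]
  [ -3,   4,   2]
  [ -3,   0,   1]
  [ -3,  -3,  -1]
Row reduce:
R2 → R2 + (3/4)·R1
R3 → R3 + (3/4)·R1
R4 → R4 + (3/4)·R1
R3 → R3 - (3/19)·R2
R4 → R4 + (9/19)·R2
R4 → R4 - (41/37)·R3
REF = 
  [    4,     1,     2]
  [    0,  19/4,   7/2]
  [    0,     0, 37/19]
  [    0,     0,     0]
Pivot columns: 1, 2, 3 → 3 pivots.

rank(A) = 3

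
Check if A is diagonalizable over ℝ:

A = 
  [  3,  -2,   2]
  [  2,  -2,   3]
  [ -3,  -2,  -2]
No

Characteristic polynomial: det(λI - A) = λ³ + λ² + 8λ - 20
By the rational root theorem any rational root is an integer dividing 20; none of those is a root, so p(λ) has no rational roots and hence (being an irreducible cubic) no repeated roots.
Discriminant of the cubic: Δ = -15584
Δ < 0 ⇒ one real eigenvalue and a complex-conjugate pair: λ ≈ -1.314 + 3.249i, -1.314 - 3.249i, 1.629
Has complex eigenvalues (not diagonalizable over ℝ).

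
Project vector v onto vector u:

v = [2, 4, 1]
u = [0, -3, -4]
v·u = (2)(0) + (4)(-3) + (1)(-4) = -16
u·u = (0)² + (-3)² + (-4)² = 25
proj_u(v) = (v·u / u·u) × u = (-16/25) × u

proj_u(v) = [0, 48/25, 64/25]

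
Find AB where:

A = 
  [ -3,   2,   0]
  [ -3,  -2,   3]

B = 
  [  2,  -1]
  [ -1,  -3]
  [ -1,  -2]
AB = 
  [ -8,  -3]
  [ -7,   3]

A is 2×3 and B is 3×2, so AB is 2×2. Each entry is (row of A)·(column of B):
AB[1,1] = (-3)(2) + (2)(-1) + (0)(-1) = -8
AB[1,2] = (-3)(-1) + (2)(-3) + (0)(-2) = -3
AB[2,1] = (-3)(2) + (-2)(-1) + (3)(-1) = -7
AB[2,2] = (-3)(-1) + (-2)(-3) + (3)(-2) = 3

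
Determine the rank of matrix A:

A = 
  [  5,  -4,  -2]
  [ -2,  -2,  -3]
rank(A) = 2

Row reduce:
R2 → R2 + (2/5)·R1
REF = 
  [    5,    -4,    -2]
  [    0, -18/5, -19/5]
Pivot columns: 1, 2 → 2 pivots.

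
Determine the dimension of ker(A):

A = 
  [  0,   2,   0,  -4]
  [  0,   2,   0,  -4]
nullity(A) = 3

Row reduce:
R2 → R2 - (1)·R1
REF = 
  [  0,   2,   0,  -4]
  [  0,   0,   0,   0]
Pivot columns: 2 → 1 pivot.
rank(A) = 1, so nullity(A) = 4 - 1 = 3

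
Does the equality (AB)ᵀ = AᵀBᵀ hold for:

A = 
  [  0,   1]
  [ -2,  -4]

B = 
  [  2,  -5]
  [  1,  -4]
No

(AB)ᵀ = 
  [  1,  -8]
  [ -4,  26]

AᵀBᵀ = 
  [ 10,   8]
  [ 22,  17]

The two matrices differ, so (AB)ᵀ ≠ AᵀBᵀ in general. The correct identity is (AB)ᵀ = BᵀAᵀ.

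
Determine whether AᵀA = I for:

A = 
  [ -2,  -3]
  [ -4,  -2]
No

AᵀA = 
  [ 20,  14]
  [ 14,  13]
≠ I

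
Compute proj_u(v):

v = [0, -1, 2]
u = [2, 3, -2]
proj_u(v) = [-14/17, -21/17, 14/17]

v·u = (0)(2) + (-1)(3) + (2)(-2) = -7
u·u = (2)² + (3)² + (-2)² = 17
proj_u(v) = (v·u / u·u) × u = (-7/17) × u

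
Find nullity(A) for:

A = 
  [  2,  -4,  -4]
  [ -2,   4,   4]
nullity(A) = 2

Row reduce:
R2 → R2 + (1)·R1
REF = 
  [  2,  -4,  -4]
  [  0,   0,   0]
Pivot columns: 1 → 1 pivot.
rank(A) = 1, so nullity(A) = 3 - 1 = 2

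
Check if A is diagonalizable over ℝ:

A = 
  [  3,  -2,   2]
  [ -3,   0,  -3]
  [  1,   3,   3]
No

Characteristic polynomial: det(λI - A) = λ³ - 6λ² + 10λ + 3
By the rational root theorem any rational root is an integer dividing 3; none of those is a root, so p(λ) has no rational roots and hence (being an irreducible cubic) no repeated roots.
Discriminant of the cubic: Δ = -1291
Δ < 0 ⇒ one real eigenvalue and a complex-conjugate pair: λ ≈ 3.129 + 1.351i, 3.129 - 1.351i, -0.2583
Has complex eigenvalues (not diagonalizable over ℝ).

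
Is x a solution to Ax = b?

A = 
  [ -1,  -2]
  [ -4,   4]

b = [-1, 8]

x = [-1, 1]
Yes

Ax = [-1, 8] = b ✓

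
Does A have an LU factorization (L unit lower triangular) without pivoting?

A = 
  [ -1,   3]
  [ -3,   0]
Yes.
A[1,1] = -1 ≠ 0, so Gaussian elimination proceeds without a row swap: multiplier ℓ₂₁ = (-3)/(-1) = 3, and U[2,2] = 0 - (3)(3) = -9.
L = 
  [  1,   0]
  [  3,   1]
U = 
  [ -1,   3]
  [  0,  -9]
Check row 2 of LU: [(3)(-1), (3)(3) + (-9)] = [-3, 0] = row 2 of A ✓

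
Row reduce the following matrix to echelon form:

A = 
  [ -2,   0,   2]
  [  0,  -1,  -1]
Row operations:
No row operations needed (already in echelon form).

Resulting echelon form:
REF = 
  [ -2,   0,   2]
  [  0,  -1,  -1]

Rank = 2 (number of non-zero pivot rows).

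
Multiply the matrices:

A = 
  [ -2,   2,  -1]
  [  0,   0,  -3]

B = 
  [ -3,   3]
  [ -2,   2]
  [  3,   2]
AB = 
  [ -1,  -4]
  [ -9,  -6]

A is 2×3 and B is 3×2, so AB is 2×2. Each entry is (row of A)·(column of B):
AB[1,1] = (-2)(-3) + (2)(-2) + (-1)(3) = -1
AB[1,2] = (-2)(3) + (2)(2) + (-1)(2) = -4
AB[2,1] = (0)(-3) + (0)(-2) + (-3)(3) = -9
AB[2,2] = (0)(3) + (0)(2) + (-3)(2) = -6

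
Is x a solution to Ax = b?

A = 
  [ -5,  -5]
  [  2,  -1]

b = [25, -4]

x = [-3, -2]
Yes

Ax = [25, -4] = b ✓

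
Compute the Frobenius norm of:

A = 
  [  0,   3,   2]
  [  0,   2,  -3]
||A||_F = 5.099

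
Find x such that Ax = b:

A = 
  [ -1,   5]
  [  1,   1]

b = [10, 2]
x = [0, 2]

Row reduce the augmented matrix [A|b]:
R2 → R2 + (1)·R1
REF = 
  [ -1,   5,  10]
  [  0,   6,  12]

Back-substitution:
x₂ = 12 / 6 = 2
x₁ = (10 - (5)(2)) / (-1) = 0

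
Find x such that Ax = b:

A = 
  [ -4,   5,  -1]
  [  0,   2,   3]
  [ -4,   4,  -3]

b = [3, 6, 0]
x = [3, 3, 0]

Row reduce the augmented matrix [A|b]:
R3 → R3 - (1)·R1
R3 → R3 + (1/2)·R2
REF = 
  [  -4,    5,   -1,    3]
  [   0,    2,    3,    6]
  [   0,    0, -1/2,    0]

Back-substitution:
x₃ = 0 / (-1/2) = 0
x₂ = (6 - (3)(0)) / 2 = 3
x₁ = (3 - (5)(3) - (-1)(0)) / (-4) = 3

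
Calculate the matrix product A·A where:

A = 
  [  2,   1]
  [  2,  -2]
A² = A·A:
A²[1,1] = (2)(2) + (1)(2) = 6
A²[1,2] = (2)(1) + (1)(-2) = 0
A²[2,1] = (2)(2) + (-2)(2) = 0
A²[2,2] = (2)(1) + (-2)(-2) = 6
A² = 
  [  6,   0]
  [  0,   6]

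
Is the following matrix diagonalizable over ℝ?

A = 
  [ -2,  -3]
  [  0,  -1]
Yes

tr(A) = -3, det(A) = 2
Characteristic polynomial: λ² - tr(A)λ + det(A) = λ² + 3λ + 2
λ² + 3λ + 2 = (λ + 2)(λ + 1)
Eigenvalues: -1, -2
λ=-2: alg. mult. = 1, geom. mult. = 2 - rank(A - (-2)I) = 2 - 1 = 1
λ=-1: alg. mult. = 1, geom. mult. = 2 - rank(A - (-1)I) = 2 - 1 = 1
Sum of geometric multiplicities equals n, so A has n independent eigenvectors.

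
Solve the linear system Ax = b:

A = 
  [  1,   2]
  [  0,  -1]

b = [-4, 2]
Row reduce the augmented matrix [A|b]:
(already in echelon form)
REF = 
  [  1,   2,  -4]
  [  0,  -1,   2]

Back-substitution:
x₂ = 2 / (-1) = -2
x₁ = (-4 - (2)(-2)) / 1 = 0

x = [0, -2]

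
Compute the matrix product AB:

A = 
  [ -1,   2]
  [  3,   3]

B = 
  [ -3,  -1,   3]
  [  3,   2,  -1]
A is 2×2 and B is 2×3, so AB is 2×3. Each entry is (row of A)·(column of B):
AB[1,1] = (-1)(-3) + (2)(3) = 9
AB[1,2] = (-1)(-1) + (2)(2) = 5
AB[1,3] = (-1)(3) + (2)(-1) = -5
AB[2,1] = (3)(-3) + (3)(3) = 0
AB[2,2] = (3)(-1) + (3)(2) = 3
AB[2,3] = (3)(3) + (3)(-1) = 6

AB = 
  [  9,   5,  -5]
  [  0,   3,   6]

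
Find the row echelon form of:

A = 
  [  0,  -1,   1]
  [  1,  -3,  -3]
Row operations:
Swap R1 ↔ R2

Resulting echelon form:
REF = 
  [  1,  -3,  -3]
  [  0,  -1,   1]

Rank = 2 (number of non-zero pivot rows).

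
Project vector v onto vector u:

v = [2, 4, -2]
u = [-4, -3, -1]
proj_u(v) = [36/13, 27/13, 9/13]

v·u = (2)(-4) + (4)(-3) + (-2)(-1) = -18
u·u = (-4)² + (-3)² + (-1)² = 26
proj_u(v) = (v·u / u·u) × u = (-18/26) × u = (-9/13) × u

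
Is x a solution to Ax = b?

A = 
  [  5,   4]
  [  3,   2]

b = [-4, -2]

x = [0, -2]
No

Ax = [-8, -4] ≠ b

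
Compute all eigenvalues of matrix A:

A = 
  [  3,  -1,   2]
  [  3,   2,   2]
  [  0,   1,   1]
Characteristic polynomial: det(λI - A) = λ³ - 6λ² + 12λ - 9
Testing integer divisors of the constant term: p(3) = 0, so (λ - 3) is a factor:
p(λ) = (λ - 3)(λ² - 3λ + 3)
λ² - 3λ + 3 = 0  ⇒  λ = (3 ± √((-3)² - 4·(3)))/2 = (3 ± √(-3))/2
  = (3 + i√3)/2,  (3 - i√3)/2

λ = 3, (3 + i√3)/2, (3 - i√3)/2  (≈ 3, 1.5 + 0.866i, 1.5 - 0.866i)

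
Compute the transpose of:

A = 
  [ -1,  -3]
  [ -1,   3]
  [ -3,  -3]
Aᵀ = 
  [ -1,  -1,  -3]
  [ -3,   3,  -3]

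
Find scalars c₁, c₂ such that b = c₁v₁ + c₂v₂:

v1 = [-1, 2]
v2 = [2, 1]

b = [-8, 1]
c1 = 2, c2 = -3

b = 2·v1 + -3·v2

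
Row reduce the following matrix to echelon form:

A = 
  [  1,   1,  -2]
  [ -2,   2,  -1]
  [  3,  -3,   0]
Row operations:
R2 → R2 + (2)·R1
R3 → R3 - (3)·R1
R3 → R3 + (3/2)·R2

Resulting echelon form:
REF = 
  [   1,    1,   -2]
  [   0,    4,   -5]
  [   0,    0, -3/2]

Rank = 3 (number of non-zero pivot rows).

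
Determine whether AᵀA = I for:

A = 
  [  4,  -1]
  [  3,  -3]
No

AᵀA = 
  [ 25, -13]
  [-13,  10]
≠ I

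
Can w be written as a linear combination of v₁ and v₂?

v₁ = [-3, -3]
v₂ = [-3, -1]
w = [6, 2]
Yes

Form the augmented matrix and row-reduce:
[v₁|v₂|w] = 
  [ -3,  -3,   6]
  [ -3,  -1,   2]
R2 → R2 - (1)·R1
REF = 
  [ -3,  -3,   6]
  [  0,   2,  -4]

No row of the form [0 0 | nonzero], so the system is consistent. Back-substitution gives c₁ = 0, c₂ = -2: w = (0)·v₁ + (-2)·v₂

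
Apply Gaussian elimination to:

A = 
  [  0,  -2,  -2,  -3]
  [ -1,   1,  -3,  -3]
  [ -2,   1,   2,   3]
Row operations:
Swap R1 ↔ R2
R3 → R3 - (2)·R1
R3 → R3 - (1/2)·R2

Resulting echelon form:
REF = 
  [  -1,    1,   -3,   -3]
  [   0,   -2,   -2,   -3]
  [   0,    0,    9, 21/2]

Rank = 3 (number of non-zero pivot rows).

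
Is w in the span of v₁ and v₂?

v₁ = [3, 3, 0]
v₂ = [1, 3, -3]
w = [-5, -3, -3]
Yes

Form the augmented matrix and row-reduce:
[v₁|v₂|w] = 
  [  3,   1,  -5]
  [  3,   3,  -3]
  [  0,  -3,  -3]
R2 → R2 - (1)·R1
R3 → R3 + (3/2)·R2
REF = 
  [  3,   1,  -5]
  [  0,   2,   2]
  [  0,   0,   0]

No row of the form [0 0 | nonzero], so the system is consistent. Back-substitution gives c₁ = -2, c₂ = 1: w = (-2)·v₁ + (1)·v₂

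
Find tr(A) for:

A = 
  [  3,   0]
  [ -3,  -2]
1

tr(A) = 3 + -2 = 1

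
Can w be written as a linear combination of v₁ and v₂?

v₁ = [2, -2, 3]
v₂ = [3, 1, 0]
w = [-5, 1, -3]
Yes

Form the augmented matrix and row-reduce:
[v₁|v₂|w] = 
  [  2,   3,  -5]
  [ -2,   1,   1]
  [  3,   0,  -3]
R2 → R2 + (1)·R1
R3 → R3 - (3/2)·R1
R3 → R3 + (9/8)·R2
REF = 
  [  2,   3,  -5]
  [  0,   4,  -4]
  [  0,   0,   0]

No row of the form [0 0 | nonzero], so the system is consistent. Back-substitution gives c₁ = -1, c₂ = -1: w = (-1)·v₁ + (-1)·v₂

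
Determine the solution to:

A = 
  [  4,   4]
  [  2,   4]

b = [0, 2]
Row reduce the augmented matrix [A|b]:
R2 → R2 - (1/2)·R1
REF = 
  [  4,   4,   0]
  [  0,   2,   2]

Back-substitution:
x₂ = 2 / 2 = 1
x₁ = (0 - (4)(1)) / 4 = -1

x = [-1, 1]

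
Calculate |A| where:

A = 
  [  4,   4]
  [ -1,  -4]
For a 2×2 matrix, det = ad - bc = (4)(-4) - (4)(-1) = -12

det(A) = -12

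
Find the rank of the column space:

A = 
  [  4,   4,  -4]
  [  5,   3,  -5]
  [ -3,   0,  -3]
Row reduce:
R2 → R2 - (5/4)·R1
R3 → R3 + (3/4)·R1
R3 → R3 + (3/2)·R2
REF = 
  [  4,   4,  -4]
  [  0,  -2,   0]
  [  0,   0,  -6]
Pivot columns: 1, 2, 3 → 3 pivots.
dim(Col(A)) = number of pivot columns = 3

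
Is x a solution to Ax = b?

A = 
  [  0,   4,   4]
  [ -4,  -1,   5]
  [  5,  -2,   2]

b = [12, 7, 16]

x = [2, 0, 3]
Yes

Ax = [12, 7, 16] = b ✓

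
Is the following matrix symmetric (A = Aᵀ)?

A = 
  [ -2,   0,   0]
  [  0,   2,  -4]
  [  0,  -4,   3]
Yes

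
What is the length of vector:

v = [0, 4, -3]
5

||v||₂ = √((0)² + (4)² + (-3)²) = √25 = 5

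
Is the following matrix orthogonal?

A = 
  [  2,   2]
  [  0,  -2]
No

AᵀA = 
  [  4,   4]
  [  4,   8]
≠ I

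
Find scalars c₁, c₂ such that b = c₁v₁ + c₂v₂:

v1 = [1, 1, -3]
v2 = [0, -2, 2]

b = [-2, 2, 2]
c1 = -2, c2 = -2

b = -2·v1 + -2·v2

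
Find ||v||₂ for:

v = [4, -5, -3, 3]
7.681

||v||₂ = √((4)² + (-5)² + (-3)² + (3)²) = √59 = 7.681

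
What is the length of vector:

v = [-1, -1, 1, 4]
4.359

||v||₂ = √((-1)² + (-1)² + (1)² + (4)²) = √19 = 4.359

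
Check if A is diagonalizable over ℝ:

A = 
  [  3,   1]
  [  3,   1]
Yes

tr(A) = 4, det(A) = 0
Characteristic polynomial: λ² - tr(A)λ + det(A) = λ² - 4λ
λ² - 4λ = λ(λ - 4)
Eigenvalues: 4, 0
λ=0: alg. mult. = 1, geom. mult. = 2 - rank(A - (0)I) = 2 - 1 = 1
λ=4: alg. mult. = 1, geom. mult. = 2 - rank(A - (4)I) = 2 - 1 = 1
Sum of geometric multiplicities equals n, so A has n independent eigenvectors.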